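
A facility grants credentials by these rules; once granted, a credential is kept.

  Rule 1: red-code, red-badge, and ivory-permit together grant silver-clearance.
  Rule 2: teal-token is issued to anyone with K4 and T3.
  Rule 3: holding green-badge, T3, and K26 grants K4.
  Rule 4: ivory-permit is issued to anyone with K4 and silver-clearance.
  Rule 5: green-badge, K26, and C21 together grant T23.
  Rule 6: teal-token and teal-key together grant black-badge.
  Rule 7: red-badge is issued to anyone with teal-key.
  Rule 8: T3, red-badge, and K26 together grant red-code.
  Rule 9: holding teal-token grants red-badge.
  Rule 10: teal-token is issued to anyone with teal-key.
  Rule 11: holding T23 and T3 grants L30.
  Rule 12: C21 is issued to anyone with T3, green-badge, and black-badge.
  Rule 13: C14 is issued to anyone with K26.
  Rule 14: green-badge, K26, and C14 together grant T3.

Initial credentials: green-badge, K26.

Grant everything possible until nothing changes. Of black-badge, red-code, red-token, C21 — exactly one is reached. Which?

Holding K26 grants C14 (Rule 13).
Holding green-badge, K26, and C14 grants T3 (Rule 14).
Holding green-badge, T3, and K26 grants K4 (Rule 3).
Holding K4 and T3 grants teal-token (Rule 2).
Holding teal-token grants red-badge (Rule 9).
Holding T3, red-badge, and K26 grants red-code (Rule 8).
C21 would need T3, green-badge, and black-badge (Rule 12), but black-badge is never granted. black-badge would need teal-token and teal-key (Rule 6), but teal-key is never granted. No rule produces red-token, and it is not given.

red-code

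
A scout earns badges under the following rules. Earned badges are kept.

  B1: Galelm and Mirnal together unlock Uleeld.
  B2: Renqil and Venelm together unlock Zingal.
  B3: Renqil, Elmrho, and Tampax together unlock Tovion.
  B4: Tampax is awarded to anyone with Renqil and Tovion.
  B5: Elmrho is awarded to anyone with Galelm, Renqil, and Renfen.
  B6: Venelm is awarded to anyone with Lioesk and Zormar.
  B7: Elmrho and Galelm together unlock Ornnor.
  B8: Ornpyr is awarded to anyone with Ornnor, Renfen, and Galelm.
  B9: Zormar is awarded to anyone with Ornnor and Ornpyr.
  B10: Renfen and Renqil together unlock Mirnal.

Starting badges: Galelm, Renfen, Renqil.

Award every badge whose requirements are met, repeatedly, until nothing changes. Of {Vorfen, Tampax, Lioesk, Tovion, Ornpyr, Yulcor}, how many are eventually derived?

With Galelm, Renqil, and Renfen, Elmrho is earned (B5).
With Elmrho and Galelm, Ornnor is earned (B7).
With Ornnor, Renfen, and Galelm, Ornpyr is earned (B8).
No rule produces Vorfen, and it is not given.
Tampax would need Renqil and Tovion (B4), but Tovion is never earned.
No rule produces Lioesk, and it is not given.
Tovion would need Renqil, Elmrho, and Tampax (B3), but Tampax is never earned.
Ornpyr: reached.
No rule produces Yulcor, and it is not given.
Reached: Ornpyr — 1 of the 6.

1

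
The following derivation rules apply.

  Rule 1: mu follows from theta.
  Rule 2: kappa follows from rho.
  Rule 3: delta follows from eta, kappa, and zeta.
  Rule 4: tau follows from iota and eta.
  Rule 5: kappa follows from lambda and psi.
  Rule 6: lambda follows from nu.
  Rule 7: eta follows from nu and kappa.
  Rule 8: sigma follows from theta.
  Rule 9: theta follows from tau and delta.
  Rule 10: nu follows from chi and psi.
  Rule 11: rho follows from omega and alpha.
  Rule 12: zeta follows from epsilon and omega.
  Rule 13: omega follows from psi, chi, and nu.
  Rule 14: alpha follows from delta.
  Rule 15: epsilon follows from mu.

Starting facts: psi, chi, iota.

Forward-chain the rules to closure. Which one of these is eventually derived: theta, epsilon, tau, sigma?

chi and psi hold, so nu follows (Rule 10).
nu holds, so lambda follows (Rule 6).
From lambda and psi, Rule 5 gives kappa.
From nu and kappa, Rule 7 gives eta.
iota and eta hold, so tau follows (Rule 4).
sigma would need theta (Rule 8), but theta is never established. epsilon would need mu (Rule 15), but mu is never established. theta would need tau and delta (Rule 9), but delta is never established.

tau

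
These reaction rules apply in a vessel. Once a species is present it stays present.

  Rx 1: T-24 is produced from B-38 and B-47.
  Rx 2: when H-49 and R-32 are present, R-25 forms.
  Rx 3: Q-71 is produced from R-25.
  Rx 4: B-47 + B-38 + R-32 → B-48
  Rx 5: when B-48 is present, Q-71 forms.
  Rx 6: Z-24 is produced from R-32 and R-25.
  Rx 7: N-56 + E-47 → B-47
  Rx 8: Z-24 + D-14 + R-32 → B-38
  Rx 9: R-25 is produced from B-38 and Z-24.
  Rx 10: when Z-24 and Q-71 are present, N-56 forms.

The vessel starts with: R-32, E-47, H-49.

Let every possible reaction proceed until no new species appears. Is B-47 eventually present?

Yes

H-49 and R-32 present → R-25 forms (Rx 2).
R-32 and R-25 present → Z-24 forms (Rx 6).
R-25 present → Q-71 forms (Rx 3).
Z-24 and Q-71 present → N-56 forms (Rx 10).
N-56 and E-47 present → B-47 forms (Rx 7).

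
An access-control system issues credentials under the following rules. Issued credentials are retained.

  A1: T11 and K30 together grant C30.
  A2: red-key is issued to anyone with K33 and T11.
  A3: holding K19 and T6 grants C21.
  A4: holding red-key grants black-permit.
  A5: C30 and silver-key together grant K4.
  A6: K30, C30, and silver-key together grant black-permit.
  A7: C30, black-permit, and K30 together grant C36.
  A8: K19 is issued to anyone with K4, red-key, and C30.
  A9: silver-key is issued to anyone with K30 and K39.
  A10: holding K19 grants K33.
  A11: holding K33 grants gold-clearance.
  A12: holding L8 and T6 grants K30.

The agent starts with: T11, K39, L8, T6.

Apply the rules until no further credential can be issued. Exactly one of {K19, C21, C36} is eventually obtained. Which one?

C36

Holding L8 and T6 grants K30 (A12).
Holding K30 and K39 grants silver-key (A9).
Holding T11 and K30 grants C30 (A1).
Holding K30, C30, and silver-key grants black-permit (A6).
Holding C30, black-permit, and K30 grants C36 (A7).
C21 would need K19 and T6 (A3), but K19 is never granted. K19 would need K4, red-key, and C30 (A8), but red-key is never granted.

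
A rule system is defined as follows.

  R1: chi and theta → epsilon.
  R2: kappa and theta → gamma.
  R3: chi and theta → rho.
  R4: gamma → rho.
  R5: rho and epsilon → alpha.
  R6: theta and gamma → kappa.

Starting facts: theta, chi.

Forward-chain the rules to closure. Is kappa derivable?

kappa would need theta and gamma (R6), but gamma is never established.

No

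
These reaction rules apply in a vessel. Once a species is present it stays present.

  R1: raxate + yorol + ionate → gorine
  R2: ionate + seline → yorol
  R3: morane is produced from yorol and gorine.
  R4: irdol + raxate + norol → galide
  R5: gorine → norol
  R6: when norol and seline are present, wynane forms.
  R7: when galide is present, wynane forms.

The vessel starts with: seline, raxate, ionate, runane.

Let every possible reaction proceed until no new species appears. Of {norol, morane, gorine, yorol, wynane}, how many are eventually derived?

5

ionate and seline present → yorol forms (R2).
raxate, yorol, and ionate present → gorine forms (R1).
gorine present → norol forms (R5).
yorol and gorine present → morane forms (R3).
norol and seline present → wynane forms (R6).
norol: reached.
morane: reached.
gorine: reached.
yorol: reached.
wynane: reached.
All 5 are reached.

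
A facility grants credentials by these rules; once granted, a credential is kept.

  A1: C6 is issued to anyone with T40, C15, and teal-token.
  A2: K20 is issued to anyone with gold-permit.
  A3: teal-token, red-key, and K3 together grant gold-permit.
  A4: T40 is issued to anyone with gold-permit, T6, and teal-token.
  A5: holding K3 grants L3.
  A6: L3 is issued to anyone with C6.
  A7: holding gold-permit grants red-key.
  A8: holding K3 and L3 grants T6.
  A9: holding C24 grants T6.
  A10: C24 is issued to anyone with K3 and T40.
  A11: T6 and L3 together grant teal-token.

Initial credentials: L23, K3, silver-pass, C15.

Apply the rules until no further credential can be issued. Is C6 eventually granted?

No

C6 would need T40, C15, and teal-token (A1), but T40 is never granted.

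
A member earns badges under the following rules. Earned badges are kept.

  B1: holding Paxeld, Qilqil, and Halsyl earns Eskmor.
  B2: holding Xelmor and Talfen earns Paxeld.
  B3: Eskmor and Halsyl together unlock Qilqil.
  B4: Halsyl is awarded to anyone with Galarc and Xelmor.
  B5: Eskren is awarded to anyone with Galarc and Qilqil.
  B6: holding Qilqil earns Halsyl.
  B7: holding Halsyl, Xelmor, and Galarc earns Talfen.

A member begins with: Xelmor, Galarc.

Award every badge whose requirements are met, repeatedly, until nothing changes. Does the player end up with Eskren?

Eskren would need Galarc and Qilqil (B5), but Qilqil is never earned.

No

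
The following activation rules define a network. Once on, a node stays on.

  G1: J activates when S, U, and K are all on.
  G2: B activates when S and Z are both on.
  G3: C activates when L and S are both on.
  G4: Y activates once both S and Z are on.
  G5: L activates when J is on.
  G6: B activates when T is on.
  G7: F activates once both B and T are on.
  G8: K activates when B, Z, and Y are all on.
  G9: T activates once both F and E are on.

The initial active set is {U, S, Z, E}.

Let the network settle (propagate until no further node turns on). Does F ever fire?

No

F would need B and T (G7), but T never turns on.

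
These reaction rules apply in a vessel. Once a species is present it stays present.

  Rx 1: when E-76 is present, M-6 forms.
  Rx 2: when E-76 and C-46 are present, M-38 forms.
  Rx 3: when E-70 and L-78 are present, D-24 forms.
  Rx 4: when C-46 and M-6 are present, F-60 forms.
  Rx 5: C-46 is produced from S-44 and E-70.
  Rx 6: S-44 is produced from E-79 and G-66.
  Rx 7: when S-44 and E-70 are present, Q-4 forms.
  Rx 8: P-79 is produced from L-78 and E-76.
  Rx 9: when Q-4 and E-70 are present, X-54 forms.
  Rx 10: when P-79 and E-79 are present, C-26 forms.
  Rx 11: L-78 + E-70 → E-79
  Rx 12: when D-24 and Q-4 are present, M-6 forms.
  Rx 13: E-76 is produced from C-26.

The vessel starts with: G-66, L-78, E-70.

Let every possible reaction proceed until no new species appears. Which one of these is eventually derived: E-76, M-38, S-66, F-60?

L-78 and E-70 present → E-79 forms (Rx 11).
E-70 and L-78 present → D-24 forms (Rx 3).
E-79 and G-66 present → S-44 forms (Rx 6).
S-44 and E-70 present → C-46 forms (Rx 5).
S-44 and E-70 present → Q-4 forms (Rx 7).
D-24 and Q-4 present → M-6 forms (Rx 12).
C-46 and M-6 present → F-60 forms (Rx 4).
No rule produces S-66, and it is not given. M-38 would need E-76 and C-46 (Rx 2), but E-76 never forms. E-76 would need C-26 (Rx 13), but C-26 never forms.

F-60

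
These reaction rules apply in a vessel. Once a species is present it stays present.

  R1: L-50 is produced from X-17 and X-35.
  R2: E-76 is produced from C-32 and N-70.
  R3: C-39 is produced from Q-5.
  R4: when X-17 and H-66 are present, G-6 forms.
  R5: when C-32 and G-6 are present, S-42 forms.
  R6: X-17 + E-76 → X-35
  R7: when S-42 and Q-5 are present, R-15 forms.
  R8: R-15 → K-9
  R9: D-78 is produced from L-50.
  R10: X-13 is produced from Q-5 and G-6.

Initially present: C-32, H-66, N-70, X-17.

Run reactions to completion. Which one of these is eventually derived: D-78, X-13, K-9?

D-78

C-32 and N-70 present → E-76 forms (R2).
X-17 and E-76 present → X-35 forms (R6).
X-17 and X-35 present → L-50 forms (R1).
L-50 present → D-78 forms (R9).
X-13 would need Q-5 and G-6 (R10), but Q-5 never forms. K-9 would need R-15 (R8), but R-15 never forms.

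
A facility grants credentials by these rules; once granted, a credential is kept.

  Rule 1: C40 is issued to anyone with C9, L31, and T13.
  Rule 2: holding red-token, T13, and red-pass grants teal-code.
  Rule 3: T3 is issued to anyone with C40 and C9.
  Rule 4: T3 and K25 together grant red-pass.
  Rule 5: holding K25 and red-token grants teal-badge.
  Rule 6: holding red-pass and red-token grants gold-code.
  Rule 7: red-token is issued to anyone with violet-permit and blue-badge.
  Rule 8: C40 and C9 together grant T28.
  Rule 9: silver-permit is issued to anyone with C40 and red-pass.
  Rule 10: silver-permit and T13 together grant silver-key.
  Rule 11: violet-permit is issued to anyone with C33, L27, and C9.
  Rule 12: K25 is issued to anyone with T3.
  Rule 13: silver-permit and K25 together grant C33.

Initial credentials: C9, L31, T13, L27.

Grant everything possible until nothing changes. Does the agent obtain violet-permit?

Yes

Holding C9, L31, and T13 grants C40 (Rule 1).
Holding C40 and C9 grants T3 (Rule 3).
Holding T3 grants K25 (Rule 12).
Holding T3 and K25 grants red-pass (Rule 4).
Holding C40 and red-pass grants silver-permit (Rule 9).
Holding silver-permit and K25 grants C33 (Rule 13).
Holding C33, L27, and C9 grants violet-permit (Rule 11).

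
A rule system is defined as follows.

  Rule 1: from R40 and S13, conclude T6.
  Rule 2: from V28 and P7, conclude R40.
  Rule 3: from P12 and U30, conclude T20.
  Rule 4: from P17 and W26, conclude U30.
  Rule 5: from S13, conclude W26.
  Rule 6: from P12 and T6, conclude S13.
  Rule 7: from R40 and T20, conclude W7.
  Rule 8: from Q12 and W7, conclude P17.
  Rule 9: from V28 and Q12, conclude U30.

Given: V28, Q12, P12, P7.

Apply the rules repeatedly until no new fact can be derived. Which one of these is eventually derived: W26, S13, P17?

P17

V28 and P7 hold, so R40 follows (Rule 2).
From V28 and Q12, Rule 9 gives U30.
P12 and U30 hold, so T20 follows (Rule 3).
R40 and T20 hold, so W7 follows (Rule 7).
Q12 and W7 hold, so P17 follows (Rule 8).
S13 would need P12 and T6 (Rule 6), but T6 is never established. W26 would need S13 (Rule 5), but S13 is never established.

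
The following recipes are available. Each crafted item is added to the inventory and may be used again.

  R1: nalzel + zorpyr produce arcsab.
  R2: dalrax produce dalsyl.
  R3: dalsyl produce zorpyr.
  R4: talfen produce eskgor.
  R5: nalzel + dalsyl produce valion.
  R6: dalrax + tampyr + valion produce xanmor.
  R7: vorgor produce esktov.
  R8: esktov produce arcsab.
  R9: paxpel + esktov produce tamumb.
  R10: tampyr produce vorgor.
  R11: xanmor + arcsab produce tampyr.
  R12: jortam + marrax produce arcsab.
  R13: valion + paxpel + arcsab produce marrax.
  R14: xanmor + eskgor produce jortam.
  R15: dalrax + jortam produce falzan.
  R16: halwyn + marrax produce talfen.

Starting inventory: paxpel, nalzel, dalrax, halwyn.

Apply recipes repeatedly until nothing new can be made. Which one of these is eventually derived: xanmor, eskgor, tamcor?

Using R2, dalrax makes dalsyl.
Using R3, dalsyl makes zorpyr.
Using R5, nalzel and dalsyl make valion.
Using R1, nalzel and zorpyr make arcsab.
Using R13, valion, paxpel, and arcsab make marrax.
Using R16, halwyn and marrax make talfen.
talfen → eskgor (R4).
No rule produces tamcor, and it is not given. xanmor would need dalrax, tampyr, and valion (R6), but tampyr is never obtained.

eskgor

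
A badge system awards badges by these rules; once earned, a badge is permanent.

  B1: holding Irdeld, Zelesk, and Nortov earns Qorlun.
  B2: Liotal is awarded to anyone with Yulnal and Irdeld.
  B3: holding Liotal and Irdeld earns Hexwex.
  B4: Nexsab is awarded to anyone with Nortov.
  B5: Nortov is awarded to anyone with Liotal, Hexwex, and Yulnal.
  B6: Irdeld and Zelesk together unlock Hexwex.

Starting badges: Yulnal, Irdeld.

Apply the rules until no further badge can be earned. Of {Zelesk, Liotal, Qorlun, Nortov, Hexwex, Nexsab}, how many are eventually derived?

4

With Yulnal and Irdeld, Liotal is earned (B2).
With Liotal and Irdeld, Hexwex is earned (B3).
With Liotal, Hexwex, and Yulnal, Nortov is earned (B5).
With Nortov, Nexsab is earned (B4).
No rule produces Zelesk, and it is not given.
Liotal: reached.
Qorlun would need Irdeld, Zelesk, and Nortov (B1), but Zelesk is never earned.
Nortov: reached.
Hexwex: reached.
Nexsab: reached.
Reached: Liotal, Nortov, Hexwex, and Nexsab — 4 of the 6.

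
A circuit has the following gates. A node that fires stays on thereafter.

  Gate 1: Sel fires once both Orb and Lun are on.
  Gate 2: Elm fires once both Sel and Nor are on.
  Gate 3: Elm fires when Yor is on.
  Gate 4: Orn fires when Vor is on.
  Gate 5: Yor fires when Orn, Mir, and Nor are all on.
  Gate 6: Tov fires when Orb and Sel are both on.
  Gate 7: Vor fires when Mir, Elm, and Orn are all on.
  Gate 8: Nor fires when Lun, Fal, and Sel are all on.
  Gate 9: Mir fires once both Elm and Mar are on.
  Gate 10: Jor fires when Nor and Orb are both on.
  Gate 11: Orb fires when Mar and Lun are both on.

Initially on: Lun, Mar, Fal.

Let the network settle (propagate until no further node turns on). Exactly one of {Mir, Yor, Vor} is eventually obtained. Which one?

Mir

Gate 11: Mar and Lun on → Orb on.
Orb and Lun are on, so Sel fires (Gate 1).
Lun, Fal, and Sel are on, so Nor fires (Gate 8).
Gate 2: Sel and Nor on → Elm on.
Gate 9: Elm and Mar on → Mir on.
Yor would need Orn, Mir, and Nor (Gate 5), but Orn never turns on. Vor would need Mir, Elm, and Orn (Gate 7), but Orn never turns on.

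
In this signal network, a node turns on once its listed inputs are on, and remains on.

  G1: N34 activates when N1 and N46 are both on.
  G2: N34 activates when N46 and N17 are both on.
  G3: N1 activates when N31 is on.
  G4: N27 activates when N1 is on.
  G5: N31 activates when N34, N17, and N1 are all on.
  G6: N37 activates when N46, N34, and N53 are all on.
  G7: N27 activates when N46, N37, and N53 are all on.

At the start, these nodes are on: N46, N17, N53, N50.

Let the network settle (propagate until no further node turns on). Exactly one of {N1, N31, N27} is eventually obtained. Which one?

N27

G2: N46 and N17 on → N34 on.
G6: N46, N34, and N53 on → N37 on.
N46, N37, and N53 are on, so N27 activates (G7).
N31 would need N34, N17, and N1 (G5), but N1 never turns on. N1 would need N31 (G3), but N31 never turns on.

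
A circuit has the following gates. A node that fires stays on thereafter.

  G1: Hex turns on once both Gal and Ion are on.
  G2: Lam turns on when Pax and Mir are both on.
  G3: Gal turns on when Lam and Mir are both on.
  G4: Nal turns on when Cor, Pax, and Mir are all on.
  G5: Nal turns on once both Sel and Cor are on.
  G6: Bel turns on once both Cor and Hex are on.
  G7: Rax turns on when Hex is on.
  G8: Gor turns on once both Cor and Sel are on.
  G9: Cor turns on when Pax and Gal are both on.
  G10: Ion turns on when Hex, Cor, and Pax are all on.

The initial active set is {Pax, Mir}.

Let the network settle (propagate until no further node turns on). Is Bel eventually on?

No

Bel would need Cor and Hex (G6), but Hex never turns on.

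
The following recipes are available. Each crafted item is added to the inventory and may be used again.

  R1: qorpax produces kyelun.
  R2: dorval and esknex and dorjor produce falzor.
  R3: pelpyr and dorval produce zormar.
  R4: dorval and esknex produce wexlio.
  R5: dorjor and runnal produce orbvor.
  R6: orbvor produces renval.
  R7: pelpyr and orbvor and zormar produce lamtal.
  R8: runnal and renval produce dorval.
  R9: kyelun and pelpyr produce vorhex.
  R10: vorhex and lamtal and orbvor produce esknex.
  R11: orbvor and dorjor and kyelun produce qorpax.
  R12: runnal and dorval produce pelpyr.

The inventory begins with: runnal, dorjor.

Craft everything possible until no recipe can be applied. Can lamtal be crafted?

Yes

dorjor and runnal → orbvor (R5).
orbvor → renval (R6).
runnal and renval → dorval (R8).
Using R12, runnal and dorval make pelpyr.
pelpyr and dorval → zormar (R3).
pelpyr and orbvor and zormar → lamtal (R7).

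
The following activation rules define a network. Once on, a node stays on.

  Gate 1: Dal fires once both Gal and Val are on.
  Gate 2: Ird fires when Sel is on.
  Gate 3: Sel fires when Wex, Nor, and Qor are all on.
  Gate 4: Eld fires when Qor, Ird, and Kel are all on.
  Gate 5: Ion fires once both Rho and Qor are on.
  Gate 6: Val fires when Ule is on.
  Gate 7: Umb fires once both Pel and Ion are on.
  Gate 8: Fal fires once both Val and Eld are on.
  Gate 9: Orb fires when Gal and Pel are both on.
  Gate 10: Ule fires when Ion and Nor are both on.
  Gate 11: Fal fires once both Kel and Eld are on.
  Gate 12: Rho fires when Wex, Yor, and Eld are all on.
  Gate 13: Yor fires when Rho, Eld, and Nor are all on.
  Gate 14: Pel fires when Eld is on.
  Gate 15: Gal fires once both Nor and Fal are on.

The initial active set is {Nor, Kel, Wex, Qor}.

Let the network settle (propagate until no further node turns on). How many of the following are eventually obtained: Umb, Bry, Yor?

Umb would need Pel and Ion (Gate 7), but Ion never turns on.
No rule produces Bry, and it is not given.
Yor would need Rho, Eld, and Nor (Gate 13), but Rho never turns on.
None of the 3 are reached.

0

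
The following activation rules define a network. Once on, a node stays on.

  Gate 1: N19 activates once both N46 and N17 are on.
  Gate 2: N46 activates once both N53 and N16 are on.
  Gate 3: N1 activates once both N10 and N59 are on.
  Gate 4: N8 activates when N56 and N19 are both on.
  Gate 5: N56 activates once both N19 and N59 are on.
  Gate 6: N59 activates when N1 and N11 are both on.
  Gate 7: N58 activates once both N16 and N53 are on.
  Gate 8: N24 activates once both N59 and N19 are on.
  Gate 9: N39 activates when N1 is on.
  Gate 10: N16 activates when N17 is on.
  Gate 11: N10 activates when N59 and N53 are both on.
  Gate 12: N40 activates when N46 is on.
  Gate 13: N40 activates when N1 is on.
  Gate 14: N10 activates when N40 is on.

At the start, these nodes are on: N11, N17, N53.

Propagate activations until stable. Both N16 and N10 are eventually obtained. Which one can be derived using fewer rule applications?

N16: Gate 10: N17 on → N16 on. [1 rule application]
N10: Gate 10: N17 on → N16 on. N53 and N16 are on, so N46 activates (Gate 2). Gate 12: N46 on → N40 on. Gate 14: N40 on → N10 on. [4 rule applications]
N16 needs fewer.

N16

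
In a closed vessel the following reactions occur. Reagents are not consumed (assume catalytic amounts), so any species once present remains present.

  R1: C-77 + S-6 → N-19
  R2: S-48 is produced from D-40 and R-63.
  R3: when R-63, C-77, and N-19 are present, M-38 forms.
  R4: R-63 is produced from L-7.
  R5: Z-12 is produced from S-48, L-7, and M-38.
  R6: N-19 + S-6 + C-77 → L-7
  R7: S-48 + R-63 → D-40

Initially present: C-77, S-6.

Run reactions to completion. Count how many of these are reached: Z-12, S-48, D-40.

Z-12 would need S-48, L-7, and M-38 (R5), but S-48 never forms.
S-48 would need D-40 and R-63 (R2), but D-40 never forms.
D-40 would need S-48 and R-63 (R7), but S-48 never forms.
None of the 3 are reached.

0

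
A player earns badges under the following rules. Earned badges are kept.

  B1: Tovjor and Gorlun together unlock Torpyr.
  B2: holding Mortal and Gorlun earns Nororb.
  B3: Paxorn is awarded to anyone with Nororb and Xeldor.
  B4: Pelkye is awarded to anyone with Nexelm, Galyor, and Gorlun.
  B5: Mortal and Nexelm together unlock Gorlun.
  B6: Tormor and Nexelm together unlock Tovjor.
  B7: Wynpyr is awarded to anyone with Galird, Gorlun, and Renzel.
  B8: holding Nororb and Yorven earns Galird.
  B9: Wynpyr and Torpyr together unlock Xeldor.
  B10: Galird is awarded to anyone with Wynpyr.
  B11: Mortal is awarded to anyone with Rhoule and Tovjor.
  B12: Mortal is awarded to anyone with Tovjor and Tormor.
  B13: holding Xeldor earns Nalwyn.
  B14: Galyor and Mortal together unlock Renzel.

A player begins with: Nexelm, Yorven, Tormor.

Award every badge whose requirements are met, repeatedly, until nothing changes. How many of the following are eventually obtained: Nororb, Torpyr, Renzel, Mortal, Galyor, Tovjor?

With Tormor and Nexelm, Tovjor is earned (B6).
With Tovjor and Tormor, Mortal is earned (B12).
With Mortal and Nexelm, Gorlun is earned (B5).
With Mortal and Gorlun, Nororb is earned (B2).
With Tovjor and Gorlun, Torpyr is earned (B1).
Nororb: reached.
Torpyr: reached.
Renzel would need Galyor and Mortal (B14), but Galyor is never earned.
Mortal: reached.
No rule produces Galyor, and it is not given.
Tovjor: reached.
Reached: Nororb, Torpyr, Mortal, and Tovjor — 4 of the 6.

4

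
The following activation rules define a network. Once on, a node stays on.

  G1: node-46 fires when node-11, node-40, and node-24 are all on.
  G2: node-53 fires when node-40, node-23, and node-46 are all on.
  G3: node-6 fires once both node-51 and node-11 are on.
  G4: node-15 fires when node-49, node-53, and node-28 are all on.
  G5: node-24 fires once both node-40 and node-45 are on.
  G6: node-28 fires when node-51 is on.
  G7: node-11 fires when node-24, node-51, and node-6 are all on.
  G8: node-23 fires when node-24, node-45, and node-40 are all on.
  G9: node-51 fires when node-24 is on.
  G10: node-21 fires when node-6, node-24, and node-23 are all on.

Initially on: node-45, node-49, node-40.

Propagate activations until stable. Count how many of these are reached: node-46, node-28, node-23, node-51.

3

G5: node-40 and node-45 on → node-24 on.
node-24, node-45, and node-40 are on, so node-23 fires (G8).
G9: node-24 on → node-51 on.
node-51 is on, so node-28 fires (G6).
node-46 would need node-11, node-40, and node-24 (G1), but node-11 never turns on.
node-28: reached.
node-23: reached.
node-51: reached.
Reached: node-28, node-23, and node-51 — 3 of the 4.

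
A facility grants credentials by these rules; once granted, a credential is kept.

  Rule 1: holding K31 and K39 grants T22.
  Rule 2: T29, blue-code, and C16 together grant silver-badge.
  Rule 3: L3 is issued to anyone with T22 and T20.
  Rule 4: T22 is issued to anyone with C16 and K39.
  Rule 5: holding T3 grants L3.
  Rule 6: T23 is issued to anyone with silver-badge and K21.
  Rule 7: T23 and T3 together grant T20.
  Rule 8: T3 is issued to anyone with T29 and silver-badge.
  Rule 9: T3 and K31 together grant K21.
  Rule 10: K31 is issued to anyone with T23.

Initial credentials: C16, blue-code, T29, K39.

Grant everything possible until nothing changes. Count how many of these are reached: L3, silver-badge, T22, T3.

4

Holding C16 and K39 grants T22 (Rule 4).
Holding T29, blue-code, and C16 grants silver-badge (Rule 2).
Holding T29 and silver-badge grants T3 (Rule 8).
Holding T3 grants L3 (Rule 5).
L3: reached.
silver-badge: reached.
T22: reached.
T3: reached.
All 4 are reached.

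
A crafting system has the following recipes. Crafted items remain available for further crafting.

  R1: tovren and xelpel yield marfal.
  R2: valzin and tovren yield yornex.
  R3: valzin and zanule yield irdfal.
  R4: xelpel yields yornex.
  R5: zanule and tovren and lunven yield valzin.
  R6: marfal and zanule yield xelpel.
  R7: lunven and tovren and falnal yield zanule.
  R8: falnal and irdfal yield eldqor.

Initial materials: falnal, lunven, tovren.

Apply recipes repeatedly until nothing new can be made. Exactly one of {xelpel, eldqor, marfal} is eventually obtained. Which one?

eldqor

Using R7, lunven, tovren, and falnal make zanule.
Using R5, zanule, tovren, and lunven make valzin.
valzin and zanule → irdfal (R3).
falnal and irdfal → eldqor (R8).
marfal would need tovren and xelpel (R1), but xelpel is never obtained. xelpel would need marfal and zanule (R6), but marfal is never obtained.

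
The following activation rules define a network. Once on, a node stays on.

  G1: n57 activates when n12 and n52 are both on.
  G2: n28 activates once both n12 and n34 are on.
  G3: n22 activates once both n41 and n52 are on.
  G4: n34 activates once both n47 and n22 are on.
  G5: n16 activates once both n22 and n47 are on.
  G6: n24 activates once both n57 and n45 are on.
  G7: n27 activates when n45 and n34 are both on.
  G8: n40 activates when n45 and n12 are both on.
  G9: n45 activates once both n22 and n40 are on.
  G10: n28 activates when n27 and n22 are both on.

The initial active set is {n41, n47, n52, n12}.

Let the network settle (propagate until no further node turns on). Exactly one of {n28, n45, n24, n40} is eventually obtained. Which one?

n28

G3: n41 and n52 on → n22 on.
G4: n47 and n22 on → n34 on.
G2: n12 and n34 on → n28 on.
n40 would need n45 and n12 (G8), but n45 never turns on. n45 would need n22 and n40 (G9), but n40 never turns on. n24 would need n57 and n45 (G6), but n45 never turns on.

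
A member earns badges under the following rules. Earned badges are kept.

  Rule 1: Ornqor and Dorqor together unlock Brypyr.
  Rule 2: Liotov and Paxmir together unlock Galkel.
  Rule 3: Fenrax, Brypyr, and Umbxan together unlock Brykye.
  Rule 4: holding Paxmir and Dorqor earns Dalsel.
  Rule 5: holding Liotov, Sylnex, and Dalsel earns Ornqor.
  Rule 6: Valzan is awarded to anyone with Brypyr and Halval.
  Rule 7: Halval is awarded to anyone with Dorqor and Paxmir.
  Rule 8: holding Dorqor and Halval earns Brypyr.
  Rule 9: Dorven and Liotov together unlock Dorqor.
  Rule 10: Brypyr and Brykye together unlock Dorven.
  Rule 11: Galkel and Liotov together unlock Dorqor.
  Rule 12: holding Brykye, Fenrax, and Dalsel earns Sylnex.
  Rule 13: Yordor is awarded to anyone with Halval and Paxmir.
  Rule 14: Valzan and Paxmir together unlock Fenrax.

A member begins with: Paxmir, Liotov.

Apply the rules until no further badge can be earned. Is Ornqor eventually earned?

No

Ornqor would need Liotov, Sylnex, and Dalsel (Rule 5), but Sylnex is never earned.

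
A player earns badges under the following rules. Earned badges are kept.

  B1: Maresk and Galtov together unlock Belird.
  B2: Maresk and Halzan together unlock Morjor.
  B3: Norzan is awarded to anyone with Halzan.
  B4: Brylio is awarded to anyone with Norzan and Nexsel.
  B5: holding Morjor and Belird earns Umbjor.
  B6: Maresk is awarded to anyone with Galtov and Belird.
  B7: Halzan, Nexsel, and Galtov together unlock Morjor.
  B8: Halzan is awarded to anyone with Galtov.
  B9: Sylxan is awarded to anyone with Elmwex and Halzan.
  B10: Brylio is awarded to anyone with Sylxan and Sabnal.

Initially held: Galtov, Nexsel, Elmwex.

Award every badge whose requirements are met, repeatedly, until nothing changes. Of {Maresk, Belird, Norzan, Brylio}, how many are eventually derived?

2

With Galtov, Halzan is earned (B8).
With Halzan, Norzan is earned (B3).
With Norzan and Nexsel, Brylio is earned (B4).
Maresk would need Galtov and Belird (B6), but Belird is never earned.
Belird would need Maresk and Galtov (B1), but Maresk is never earned.
Norzan: reached.
Brylio: reached.
Reached: Norzan and Brylio — 2 of the 4.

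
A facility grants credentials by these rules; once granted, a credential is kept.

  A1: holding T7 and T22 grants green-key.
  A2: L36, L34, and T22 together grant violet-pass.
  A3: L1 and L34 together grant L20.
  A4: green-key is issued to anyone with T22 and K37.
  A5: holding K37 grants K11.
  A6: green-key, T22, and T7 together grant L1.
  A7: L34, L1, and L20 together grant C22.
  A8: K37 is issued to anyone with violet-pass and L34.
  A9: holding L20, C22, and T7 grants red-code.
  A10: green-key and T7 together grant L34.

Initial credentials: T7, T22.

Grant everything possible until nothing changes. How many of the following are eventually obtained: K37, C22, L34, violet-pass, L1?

3

Holding T7 and T22 grants green-key (A1).
Holding green-key, T22, and T7 grants L1 (A6).
Holding green-key and T7 grants L34 (A10).
Holding L1 and L34 grants L20 (A3).
Holding L34, L1, and L20 grants C22 (A7).
K37 would need violet-pass and L34 (A8), but violet-pass is never granted.
C22: reached.
L34: reached.
violet-pass would need L36, L34, and T22 (A2), but L36 is never granted.
L1: reached.
Reached: C22, L34, and L1 — 3 of the 5.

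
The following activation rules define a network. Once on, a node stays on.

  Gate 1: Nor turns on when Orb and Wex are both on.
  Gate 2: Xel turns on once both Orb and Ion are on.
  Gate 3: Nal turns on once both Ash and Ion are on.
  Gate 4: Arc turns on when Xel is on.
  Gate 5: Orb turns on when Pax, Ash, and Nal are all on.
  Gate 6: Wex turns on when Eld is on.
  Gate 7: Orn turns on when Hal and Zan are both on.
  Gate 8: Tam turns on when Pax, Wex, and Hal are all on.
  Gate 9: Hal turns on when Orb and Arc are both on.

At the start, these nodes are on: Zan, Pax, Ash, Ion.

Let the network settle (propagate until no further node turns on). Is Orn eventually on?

Yes

Gate 3: Ash and Ion on → Nal on.
Pax, Ash, and Nal are on, so Orb turns on (Gate 5).
Gate 2: Orb and Ion on → Xel on.
Xel is on, so Arc turns on (Gate 4).
Orb and Arc are on, so Hal turns on (Gate 9).
Hal and Zan are on, so Orn turns on (Gate 7).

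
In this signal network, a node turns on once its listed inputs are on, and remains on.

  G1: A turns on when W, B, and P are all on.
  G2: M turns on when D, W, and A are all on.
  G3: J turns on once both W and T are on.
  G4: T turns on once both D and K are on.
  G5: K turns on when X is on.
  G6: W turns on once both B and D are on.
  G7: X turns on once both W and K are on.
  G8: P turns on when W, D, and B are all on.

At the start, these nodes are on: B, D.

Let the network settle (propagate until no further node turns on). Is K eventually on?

No

K would need X (G5), but X never turns on.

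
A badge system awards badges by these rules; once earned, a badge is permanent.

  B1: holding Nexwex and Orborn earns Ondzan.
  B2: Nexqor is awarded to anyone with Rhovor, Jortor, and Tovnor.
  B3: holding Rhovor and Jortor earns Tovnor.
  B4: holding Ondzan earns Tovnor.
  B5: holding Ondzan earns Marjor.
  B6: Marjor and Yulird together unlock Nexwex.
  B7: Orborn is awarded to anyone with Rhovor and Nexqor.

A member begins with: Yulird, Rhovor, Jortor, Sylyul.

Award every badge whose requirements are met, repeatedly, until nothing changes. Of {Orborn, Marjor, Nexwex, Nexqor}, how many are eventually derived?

With Rhovor and Jortor, Tovnor is earned (B3).
With Rhovor, Jortor, and Tovnor, Nexqor is earned (B2).
With Rhovor and Nexqor, Orborn is earned (B7).
Orborn: reached.
Marjor would need Ondzan (B5), but Ondzan is never earned.
Nexwex would need Marjor and Yulird (B6), but Marjor is never earned.
Nexqor: reached.
Reached: Orborn and Nexqor — 2 of the 4.

2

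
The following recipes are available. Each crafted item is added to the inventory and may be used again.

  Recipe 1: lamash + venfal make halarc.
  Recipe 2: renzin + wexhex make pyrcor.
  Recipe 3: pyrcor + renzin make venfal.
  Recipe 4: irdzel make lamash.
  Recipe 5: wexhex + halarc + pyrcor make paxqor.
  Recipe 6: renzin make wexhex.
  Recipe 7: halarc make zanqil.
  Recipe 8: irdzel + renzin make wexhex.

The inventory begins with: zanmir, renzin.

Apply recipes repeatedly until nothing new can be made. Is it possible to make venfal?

Yes

renzin → wexhex (Recipe 6).
Using Recipe 2, renzin and wexhex make pyrcor.
Using Recipe 3, pyrcor and renzin make venfal.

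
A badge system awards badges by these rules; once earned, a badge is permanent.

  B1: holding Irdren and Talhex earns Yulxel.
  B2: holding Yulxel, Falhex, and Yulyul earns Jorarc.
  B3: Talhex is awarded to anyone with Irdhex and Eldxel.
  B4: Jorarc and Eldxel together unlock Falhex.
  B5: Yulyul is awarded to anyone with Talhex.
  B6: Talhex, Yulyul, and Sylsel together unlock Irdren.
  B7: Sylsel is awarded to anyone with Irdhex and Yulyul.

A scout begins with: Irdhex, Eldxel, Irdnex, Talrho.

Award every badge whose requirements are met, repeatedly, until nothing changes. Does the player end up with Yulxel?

Yes

With Irdhex and Eldxel, Talhex is earned (B3).
With Talhex, Yulyul is earned (B5).
With Irdhex and Yulyul, Sylsel is earned (B7).
With Talhex, Yulyul, and Sylsel, Irdren is earned (B6).
With Irdren and Talhex, Yulxel is earned (B1).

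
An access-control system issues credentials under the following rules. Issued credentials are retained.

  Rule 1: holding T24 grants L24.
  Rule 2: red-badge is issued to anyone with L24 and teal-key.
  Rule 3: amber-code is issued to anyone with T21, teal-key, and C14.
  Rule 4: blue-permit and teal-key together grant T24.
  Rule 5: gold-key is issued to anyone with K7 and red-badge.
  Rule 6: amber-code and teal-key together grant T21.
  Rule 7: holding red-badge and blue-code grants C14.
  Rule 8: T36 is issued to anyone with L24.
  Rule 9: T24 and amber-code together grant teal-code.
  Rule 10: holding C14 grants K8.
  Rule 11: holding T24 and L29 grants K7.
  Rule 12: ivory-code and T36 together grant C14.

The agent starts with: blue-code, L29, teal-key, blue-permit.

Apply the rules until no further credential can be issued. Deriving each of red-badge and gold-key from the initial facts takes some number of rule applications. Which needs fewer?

red-badge

red-badge: Holding blue-permit and teal-key grants T24 (Rule 4). Holding T24 grants L24 (Rule 1). Holding L24 and teal-key grants red-badge (Rule 2). [3 rule applications]
gold-key: Holding blue-permit and teal-key grants T24 (Rule 4). Holding T24 and L29 grants K7 (Rule 11). Holding T24 grants L24 (Rule 1). Holding L24 and teal-key grants red-badge (Rule 2). Holding K7 and red-badge grants gold-key (Rule 5). [5 rule applications]
red-badge needs fewer.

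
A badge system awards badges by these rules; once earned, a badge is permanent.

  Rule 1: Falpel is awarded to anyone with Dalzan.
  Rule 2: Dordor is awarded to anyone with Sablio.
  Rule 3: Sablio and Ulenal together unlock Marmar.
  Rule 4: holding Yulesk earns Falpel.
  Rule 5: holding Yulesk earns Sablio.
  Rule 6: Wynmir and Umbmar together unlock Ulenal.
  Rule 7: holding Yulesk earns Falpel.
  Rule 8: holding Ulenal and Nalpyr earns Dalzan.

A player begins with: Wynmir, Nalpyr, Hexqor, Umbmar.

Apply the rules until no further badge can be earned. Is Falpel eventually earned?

With Wynmir and Umbmar, Ulenal is earned (Rule 6).
With Ulenal and Nalpyr, Dalzan is earned (Rule 8).
With Dalzan, Falpel is earned (Rule 1).

Yes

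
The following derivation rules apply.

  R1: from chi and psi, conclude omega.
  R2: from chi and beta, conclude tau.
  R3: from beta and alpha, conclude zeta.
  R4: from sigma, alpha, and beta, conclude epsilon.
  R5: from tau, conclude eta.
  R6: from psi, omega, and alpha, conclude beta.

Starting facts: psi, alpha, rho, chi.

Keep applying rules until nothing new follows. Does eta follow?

From chi and psi, R1 gives omega.
From psi, omega, and alpha, R6 gives beta.
chi and beta hold, so tau follows (R2).
tau holds, so eta follows (R5).

Yes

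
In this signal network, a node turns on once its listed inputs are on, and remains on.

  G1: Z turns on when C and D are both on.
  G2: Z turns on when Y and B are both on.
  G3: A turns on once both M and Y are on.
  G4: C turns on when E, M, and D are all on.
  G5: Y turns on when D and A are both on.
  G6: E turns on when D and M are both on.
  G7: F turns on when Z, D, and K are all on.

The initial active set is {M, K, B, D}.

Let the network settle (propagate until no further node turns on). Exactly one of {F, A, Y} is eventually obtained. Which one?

D and M are on, so E turns on (G6).
E, M, and D are on, so C turns on (G4).
C and D are on, so Z turns on (G1).
G7: Z, D, and K on → F on.
Y would need D and A (G5), but A never turns on. A would need M and Y (G3), but Y never turns on.

F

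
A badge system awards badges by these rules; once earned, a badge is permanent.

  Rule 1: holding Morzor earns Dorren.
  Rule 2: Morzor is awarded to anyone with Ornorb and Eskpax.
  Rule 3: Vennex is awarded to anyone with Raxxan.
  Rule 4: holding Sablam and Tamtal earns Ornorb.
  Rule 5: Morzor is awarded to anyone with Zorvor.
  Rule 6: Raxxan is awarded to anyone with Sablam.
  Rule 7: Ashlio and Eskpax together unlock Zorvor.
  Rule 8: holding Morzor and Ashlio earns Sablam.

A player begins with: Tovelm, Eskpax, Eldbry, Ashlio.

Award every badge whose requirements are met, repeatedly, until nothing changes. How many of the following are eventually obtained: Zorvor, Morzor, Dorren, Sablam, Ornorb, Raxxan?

5

With Ashlio and Eskpax, Zorvor is earned (Rule 7).
With Zorvor, Morzor is earned (Rule 5).
With Morzor and Ashlio, Sablam is earned (Rule 8).
With Morzor, Dorren is earned (Rule 1).
With Sablam, Raxxan is earned (Rule 6).
Zorvor: reached.
Morzor: reached.
Dorren: reached.
Sablam: reached.
Ornorb would need Sablam and Tamtal (Rule 4), but Tamtal is never earned.
Raxxan: reached.
Reached: Zorvor, Morzor, Dorren, Sablam, and Raxxan — 5 of the 6.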